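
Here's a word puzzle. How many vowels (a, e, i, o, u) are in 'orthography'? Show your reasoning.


Vowels in 'orthography': o, o, a = 3 vowels.

3


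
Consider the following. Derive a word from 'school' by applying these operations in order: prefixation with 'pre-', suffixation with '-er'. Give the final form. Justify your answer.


Step 1: Add prefix 'pre-' to 'school' = 'preschool'
Step 2: Add suffix '-er' to 'preschool' = 'preschooler'

preschooler


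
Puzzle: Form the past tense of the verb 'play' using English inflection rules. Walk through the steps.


Apply rule: Add -ed. 'play' becomes 'played'.

played


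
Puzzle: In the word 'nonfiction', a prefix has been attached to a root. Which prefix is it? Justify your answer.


The word 'nonfiction' = 'non' (prefix) + 'fiction' (root). The prefix is 'non'.

non


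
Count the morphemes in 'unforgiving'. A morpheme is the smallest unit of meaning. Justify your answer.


Decomposition: un- (prefix) + forgive (root) + -ing (suffix) = 3 morpheme(s)

3 morphemes


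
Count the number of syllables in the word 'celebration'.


Break 'celebration' into syllables: cel-e-bra-tion -> cel | e | bra | tion = 4 syllables

4 syllables


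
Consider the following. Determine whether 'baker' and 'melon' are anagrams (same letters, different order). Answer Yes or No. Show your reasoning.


Sorted letters of 'baker': 'abekr'
Sorted letters of 'melon': 'elmno'
They do not match.

No


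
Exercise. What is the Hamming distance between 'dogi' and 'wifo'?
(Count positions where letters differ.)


Alignment:
Position 1: 'd' vs 'w' = DIFFER
Position 2: 'o' vs 'i' = DIFFER
Position 3: 'g' vs 'f' = DIFFER
Position 4: 'i' vs 'o' = DIFFER
Total differences: 4

4


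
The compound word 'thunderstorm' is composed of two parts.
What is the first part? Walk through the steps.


Split 'thunderstorm' into 'thunder' + 'storm'. The first part is 'thunder'.

thunder


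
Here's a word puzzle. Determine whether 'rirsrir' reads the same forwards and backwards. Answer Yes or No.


Forward: 'rirsrir'
Reversed: 'rirsrir'
They are identical.

Yes


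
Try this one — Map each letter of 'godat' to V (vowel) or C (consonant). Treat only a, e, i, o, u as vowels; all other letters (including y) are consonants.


Letter mapping: g = C, o = V, d = C, a = V, t = C.

CVCVC


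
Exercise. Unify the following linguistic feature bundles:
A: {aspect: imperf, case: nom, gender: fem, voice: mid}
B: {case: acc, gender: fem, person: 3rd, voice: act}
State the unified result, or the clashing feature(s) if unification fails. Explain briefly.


Compare features:
aspect: A=imperf vs B=_ -> unified: imperf
case: A=nom vs B=acc -> CLASH
gender: A=fem vs B=fem -> unified: fem
person: A=_ vs B=3rd -> unified: 3rd
voice: A=mid vs B=act -> CLASH
Clashes detected on features 'case' (nom vs acc) and 'voice' (mid vs act); unification fails.

CLASH on 'case' (nom vs acc) and 'voice' (mid vs act)


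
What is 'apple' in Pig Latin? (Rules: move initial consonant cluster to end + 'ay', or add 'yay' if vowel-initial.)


'apple' starts with a vowel, so add 'yay': 'appleyay'.

appleyay


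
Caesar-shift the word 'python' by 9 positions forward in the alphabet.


Shift each letter by 9: p -> y, y -> h, t -> c, h -> q, o -> x, n -> w. Result: 'yhcqxw'.

yhcqxw


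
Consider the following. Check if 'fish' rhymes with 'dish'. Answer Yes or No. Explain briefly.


Rime (stressed vowel + following sounds) of 'fish': -ish = /ɪʃ/
Rime of 'dish': -ish = /ɪʃ/
/ɪʃ/ and /ɪʃ/ are the same ending sound, so the words rhyme.

Yes


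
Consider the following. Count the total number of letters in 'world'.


Spell out 'world' and number each letter: w(1), o(2), r(3), l(4), d(5). Total: 5 letters.

5


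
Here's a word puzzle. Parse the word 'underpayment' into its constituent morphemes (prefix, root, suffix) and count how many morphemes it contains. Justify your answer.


Step 1: Identify prefix: 'under' (meaning: beneath/insufficient)
Step 2: Identify root: 'pay'
Step 3: Identify suffix(es): 'ment'
Decomposition: under- (prefix: beneath/insufficient) + pay (root) + -ment (suffix: action/result)
Total morphemes: 3

3 morphemes (under- (prefix: beneath/insufficient) + pay (root) + -ment (suffix: action/result))


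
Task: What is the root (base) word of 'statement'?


Remove suffix '-ment' from 'statement' to get root 'state'.

state


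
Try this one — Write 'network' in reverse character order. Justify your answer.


Reverse 'network' character by character: 'krowten'.

krowten


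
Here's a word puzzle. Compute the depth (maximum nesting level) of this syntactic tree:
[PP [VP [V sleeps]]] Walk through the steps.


Count bracket nesting levels:
'[' at pos 0: depth = 1
'[' at pos 4: depth = 2
'[' at pos 8: depth = 3
Maximum depth reached: 3

3


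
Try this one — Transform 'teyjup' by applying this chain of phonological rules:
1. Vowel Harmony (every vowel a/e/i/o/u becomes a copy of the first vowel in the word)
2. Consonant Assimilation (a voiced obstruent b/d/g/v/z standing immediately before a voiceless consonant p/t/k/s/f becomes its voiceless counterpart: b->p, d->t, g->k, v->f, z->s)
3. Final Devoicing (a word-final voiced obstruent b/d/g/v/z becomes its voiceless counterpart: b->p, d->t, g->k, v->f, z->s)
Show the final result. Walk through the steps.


Starting form: 'teyjup'
Rule 1: Vowel Harmony: all vowels become 'e' (matching first vowel). 'teyjup' -> 'teyjep'
Rule 2: Consonant Assimilation: no voiced obstruent (b/d/g/v/z) stands immediately before a voiceless consonant (p/t/k/s/f). No change.
Rule 3: Final Devoicing: final consonant 'p' is not one of the voiced obstruents b/d/g/v/z. No change.
Final form: 'teyjep'

teyjep


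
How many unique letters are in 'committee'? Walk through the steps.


Unique letters in 'committee': {c, e, i, m, o, t} = 6 distinct letters.

6


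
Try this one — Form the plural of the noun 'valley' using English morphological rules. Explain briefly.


Apply rule: Add -s. 'valley' becomes 'valleys'.

valleys


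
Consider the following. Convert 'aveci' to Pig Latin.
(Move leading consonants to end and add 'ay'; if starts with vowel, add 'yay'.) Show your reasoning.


'aveci' starts with a vowel, so add 'yay': 'aveciyay'.

aveciyay


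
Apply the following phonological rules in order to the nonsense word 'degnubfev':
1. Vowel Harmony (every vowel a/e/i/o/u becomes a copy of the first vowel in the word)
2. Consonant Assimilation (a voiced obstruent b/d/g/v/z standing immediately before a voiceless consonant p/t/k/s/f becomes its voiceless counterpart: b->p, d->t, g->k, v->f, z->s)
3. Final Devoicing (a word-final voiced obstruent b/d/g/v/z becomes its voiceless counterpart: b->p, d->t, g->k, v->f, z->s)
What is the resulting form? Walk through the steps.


Starting form: 'degnubfev'
Rule 1: Vowel Harmony: all vowels become 'e' (matching first vowel). 'degnubfev' -> 'degnebfev'
Rule 2: Consonant Assimilation: voiced obstruent before voiceless consonant becomes voiceless ('bf' -> 'pf'). 'degnebfev' -> 'degnepfev'
Rule 3: Final Devoicing: word-final voiced obstruent 'v' becomes voiceless 'f'. 'degnepfev' -> 'degnepfef'
Final form: 'degnepfef'

degnepfef


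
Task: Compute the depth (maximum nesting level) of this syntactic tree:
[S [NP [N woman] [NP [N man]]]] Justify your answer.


Count bracket nesting levels:
'[' at pos 0: depth = 1
'[' at pos 3: depth = 2
'[' at pos 7: depth = 3
'[' at pos 17: depth = 3
'[' at pos 21: depth = 4
Maximum depth reached: 4

4


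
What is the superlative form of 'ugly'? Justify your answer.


Apply superlative formation (consonant + y: change y to i, add -est): 'ugly' -> 'ugliest'.

ugliest


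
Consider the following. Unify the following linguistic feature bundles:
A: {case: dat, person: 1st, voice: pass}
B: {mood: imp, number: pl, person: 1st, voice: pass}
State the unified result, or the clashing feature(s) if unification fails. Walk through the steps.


Compare features:
case: A=dat vs B=_ -> unified: dat
mood: A=_ vs B=imp -> unified: imp
number: A=_ vs B=pl -> unified: pl
person: A=1st vs B=1st -> unified: 1st
voice: A=pass vs B=pass -> unified: pass
No clashes found.

Unified: {case: dat, mood: imp, number: pl, person: 1st, voice: pass}


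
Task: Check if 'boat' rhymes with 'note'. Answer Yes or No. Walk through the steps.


Rime (stressed vowel + following sounds) of 'boat': -oat = /oʊt/
Rime of 'note': -ote = /oʊt/
/oʊt/ and /oʊt/ are the same ending sound, so the words rhyme.

Yes


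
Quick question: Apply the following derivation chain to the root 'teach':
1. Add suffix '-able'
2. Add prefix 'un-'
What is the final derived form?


Step 1: Add suffix '-able' to 'teach' = 'teachable'
Step 2: Add prefix 'un-' to 'teachable' = 'unteachable'

unteachable


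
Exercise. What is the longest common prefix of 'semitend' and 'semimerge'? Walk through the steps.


Compare from the start: 4 characters match: 'semi'. Mismatch at position 5: 't' vs 'm'.

semi


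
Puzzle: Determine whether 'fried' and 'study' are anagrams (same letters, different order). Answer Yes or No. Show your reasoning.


Sorted letters of 'fried': 'defir'
Sorted letters of 'study': 'dstuy'
They do not match.

No


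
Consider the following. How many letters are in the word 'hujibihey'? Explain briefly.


Spell out 'hujibihey' and number each letter: h(1), u(2), j(3), i(4), b(5), i(6), h(7), e(8), y(9). Total: 9 letters.

9


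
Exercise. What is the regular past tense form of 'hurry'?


Apply rule: Change -y to -ied. 'hurry' becomes 'hurried'.

hurried


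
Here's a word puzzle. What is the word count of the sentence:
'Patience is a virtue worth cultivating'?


Split into words: Patience | is | a | virtue | worth | cultivating = 6 words.

6


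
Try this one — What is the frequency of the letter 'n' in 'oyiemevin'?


Letter 'n' in 'oyiemevin': found at position(s) 9 = 1 occurrence(s).

1


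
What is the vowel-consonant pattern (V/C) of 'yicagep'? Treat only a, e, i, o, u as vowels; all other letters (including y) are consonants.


Letter mapping: y = C, i = V, c = C, a = V, g = C, e = V, p = C.

CVCVCVC


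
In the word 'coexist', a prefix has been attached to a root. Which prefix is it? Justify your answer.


The word 'coexist' = 'co' (prefix) + 'exist' (root). The prefix is 'co'.

co


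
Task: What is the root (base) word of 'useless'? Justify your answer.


Remove suffix '-less' from 'useless' to get root 'use'.

use


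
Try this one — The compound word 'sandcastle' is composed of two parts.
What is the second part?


Split 'sandcastle' into 'sand' + 'castle'. The second part is 'castle'.

castle


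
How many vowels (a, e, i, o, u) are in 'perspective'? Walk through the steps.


Vowels in 'perspective': e, e, i, e = 4 vowels.

4


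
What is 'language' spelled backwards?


Reverse 'language' character by character: 'egaugnal'.

egaugnal


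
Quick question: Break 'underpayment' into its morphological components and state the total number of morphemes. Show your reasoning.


Step 1: Identify prefix: 'under' (meaning: beneath/insufficient)
Step 2: Identify root: 'pay'
Step 3: Identify suffix(es): 'ment'
Decomposition: under- (prefix: beneath/insufficient) + pay (root) + -ment (suffix: action/result)
Total morphemes: 3

3 morphemes (under- (prefix: beneath/insufficient) + pay (root) + -ment (suffix: action/result))


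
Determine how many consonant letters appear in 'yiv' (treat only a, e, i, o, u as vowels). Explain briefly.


Consonants in 'yiv': y, v = 2 consonants.

2


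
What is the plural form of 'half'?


Apply rule: Change -f to -ves. 'half' becomes 'halves'.

halves


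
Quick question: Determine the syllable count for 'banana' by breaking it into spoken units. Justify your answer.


Break 'banana' into syllables: ba-na-na -> ba | na | na = 3 syllables

3 syllables


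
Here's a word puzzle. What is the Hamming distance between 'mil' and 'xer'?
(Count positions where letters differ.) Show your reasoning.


Alignment:
Position 1: 'm' vs 'x' = DIFFER
Position 2: 'i' vs 'e' = DIFFER
Position 3: 'l' vs 'r' = DIFFER
Total differences: 3

3


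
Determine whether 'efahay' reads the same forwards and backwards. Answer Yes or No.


Forward: 'efahay'
Reversed: 'yahafe'
They differ.

No


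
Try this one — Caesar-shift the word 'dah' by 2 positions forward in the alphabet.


Shift each letter by 2: d -> f, a -> c, h -> j. Result: 'fcj'.

fcj


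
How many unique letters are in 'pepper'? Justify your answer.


Unique letters in 'pepper': {e, p, r} = 3 distinct letters.

3


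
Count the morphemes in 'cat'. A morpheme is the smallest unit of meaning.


Decomposition: cat (free morpheme) = 1 morpheme(s)

1 morphemes


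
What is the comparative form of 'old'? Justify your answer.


Apply comparative formation (add -er): 'old' -> 'older'.

older


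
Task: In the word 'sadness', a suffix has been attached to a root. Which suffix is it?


The word 'sadness' = 'sad' (root) + '-ness' (suffix). The suffix is '-ness'.

ness


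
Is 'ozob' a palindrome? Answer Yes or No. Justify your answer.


Forward: 'ozob'
Reversed: 'bozo'
They differ.

No


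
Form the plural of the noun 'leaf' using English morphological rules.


Apply rule: Change -f to -ves. 'leaf' becomes 'leaves'.

leaves


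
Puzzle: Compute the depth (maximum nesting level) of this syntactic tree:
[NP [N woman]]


Count bracket nesting levels:
'[' at pos 0: depth = 1
'[' at pos 4: depth = 2
Maximum depth reached: 2

2


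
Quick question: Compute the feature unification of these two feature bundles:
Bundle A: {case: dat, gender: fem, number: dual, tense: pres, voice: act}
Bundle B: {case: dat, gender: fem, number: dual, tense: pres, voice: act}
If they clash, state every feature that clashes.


Compare features:
case: A=dat vs B=dat -> unified: dat
gender: A=fem vs B=fem -> unified: fem
number: A=dual vs B=dual -> unified: dual
tense: A=pres vs B=pres -> unified: pres
voice: A=act vs B=act -> unified: act
No clashes found.

Unified: {case: dat, gender: fem, number: dual, tense: pres, voice: act}


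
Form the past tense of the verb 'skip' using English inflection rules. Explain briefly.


Apply rule: Double final consonant and add -ed. 'skip' becomes 'skipped'.

skipped


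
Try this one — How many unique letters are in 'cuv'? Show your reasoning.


Unique letters in 'cuv': {c, u, v} = 3 distinct letters.

3


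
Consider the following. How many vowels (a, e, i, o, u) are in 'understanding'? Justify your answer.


Vowels in 'understanding': u, e, a, i = 4 vowels.

4


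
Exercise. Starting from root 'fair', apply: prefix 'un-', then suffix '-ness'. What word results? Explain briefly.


Step 1: Add prefix 'un-' to 'fair' = 'unfair'
Step 2: Add suffix '-ness' to 'unfair' = 'unfairness'

unfairness


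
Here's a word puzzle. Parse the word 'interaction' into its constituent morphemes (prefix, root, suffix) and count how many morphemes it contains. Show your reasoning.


Step 1: Identify prefix: 'inter' (meaning: between)
Step 2: Identify root: 'act'
Step 3: Identify suffix(es): 'ion'
Decomposition: inter- (prefix: between) + act (root) + -ion (suffix: act of)
Total morphemes: 3

3 morphemes (inter- (prefix: between) + act (root) + -ion (suffix: act of))


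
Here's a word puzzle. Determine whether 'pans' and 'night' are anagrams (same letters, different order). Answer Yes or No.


Sorted letters of 'pans': 'anps'
Sorted letters of 'night': 'ghint'
They do not match.

No


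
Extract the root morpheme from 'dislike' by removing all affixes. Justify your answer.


Remove prefix 'dis' from 'dislike' to get root 'like'.

like


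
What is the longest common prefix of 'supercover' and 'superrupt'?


Compare from the start: 5 characters match: 'super'. Mismatch at position 6: 'c' vs 'r'.

super


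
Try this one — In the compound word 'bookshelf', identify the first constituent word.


Split 'bookshelf' into 'book' + 'shelf'. The first part is 'book'.

book


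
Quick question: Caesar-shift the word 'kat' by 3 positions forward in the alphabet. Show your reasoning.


Shift each letter by 3: k -> n, a -> d, t -> w. Result: 'ndw'.

ndw


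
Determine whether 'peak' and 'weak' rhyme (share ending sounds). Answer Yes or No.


Rime (stressed vowel + following sounds) of 'peak': -eak = /iːk/
Rime of 'weak': -eak = /iːk/
/iːk/ and /iːk/ are the same ending sound, so the words rhyme.

Yes


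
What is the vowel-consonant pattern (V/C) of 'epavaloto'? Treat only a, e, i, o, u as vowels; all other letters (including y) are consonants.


Letter mapping: e = V, p = C, a = V, v = C, a = V, l = C, o = V, t = C, o = V.

VCVCVCVCV


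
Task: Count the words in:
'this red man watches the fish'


Split into words: this | red | man | watches | the | fish = 6 words.

6


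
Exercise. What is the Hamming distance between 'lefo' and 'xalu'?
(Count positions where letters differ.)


Alignment:
Position 1: 'l' vs 'x' = DIFFER
Position 2: 'e' vs 'a' = DIFFER
Position 3: 'f' vs 'l' = DIFFER
Position 4: 'o' vs 'u' = DIFFER
Total differences: 4

4


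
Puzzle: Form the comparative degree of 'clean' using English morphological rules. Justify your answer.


Apply comparative formation (add -er): 'clean' -> 'cleaner'.

cleaner


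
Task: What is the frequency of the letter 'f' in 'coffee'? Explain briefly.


Letter 'f' in 'coffee': found at position(s) 3, 4 = 2 occurrence(s).

2


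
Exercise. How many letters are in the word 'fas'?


Spell out 'fas' and number each letter: f(1), a(2), s(3). Total: 3 letters.

3


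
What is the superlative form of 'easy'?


Apply superlative formation (consonant + y: change y to i, add -est): 'easy' -> 'easiest'.

easiest


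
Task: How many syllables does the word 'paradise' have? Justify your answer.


Break 'paradise' into syllables: par-a-dise -> par | a | dise = 3 syllables

3 syllables


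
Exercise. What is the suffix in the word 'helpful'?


The word 'helpful' = 'help' (root) + '-ful' (suffix). The suffix is '-ful'.

ful


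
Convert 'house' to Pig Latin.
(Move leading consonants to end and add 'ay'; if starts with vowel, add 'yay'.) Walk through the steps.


'house': move consonant cluster 'h' to end and add 'ay': 'ousehay'.

ousehay


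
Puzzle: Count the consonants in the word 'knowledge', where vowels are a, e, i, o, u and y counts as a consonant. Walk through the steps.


Consonants in 'knowledge': k, n, w, l, d, g = 6 consonants.

6


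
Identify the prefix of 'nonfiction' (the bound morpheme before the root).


The word 'nonfiction' = 'non' (prefix) + 'fiction' (root). The prefix is 'non'.

non


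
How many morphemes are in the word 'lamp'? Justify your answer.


Decomposition: lamp (free morpheme) = 1 morpheme(s)

1 morphemes


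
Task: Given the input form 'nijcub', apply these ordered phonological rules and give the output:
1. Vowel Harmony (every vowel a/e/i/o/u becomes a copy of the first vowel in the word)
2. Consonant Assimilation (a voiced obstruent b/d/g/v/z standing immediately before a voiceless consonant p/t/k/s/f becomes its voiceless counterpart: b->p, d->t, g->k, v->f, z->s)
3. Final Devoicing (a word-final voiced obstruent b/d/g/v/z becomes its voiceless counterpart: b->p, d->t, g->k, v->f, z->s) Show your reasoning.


Starting form: 'nijcub'
Rule 1: Vowel Harmony: all vowels become 'i' (matching first vowel). 'nijcub' -> 'nijcib'
Rule 2: Consonant Assimilation: no voiced obstruent (b/d/g/v/z) stands immediately before a voiceless consonant (p/t/k/s/f). No change.
Rule 3: Final Devoicing: word-final voiced obstruent 'b' becomes voiceless 'p'. 'nijcib' -> 'nijcip'
Final form: 'nijcip'

nijcip


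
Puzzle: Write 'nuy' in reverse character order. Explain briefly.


Reverse 'nuy' character by character: 'yun'.

yun


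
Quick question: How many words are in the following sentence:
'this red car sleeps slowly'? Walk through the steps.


Split into words: this | red | car | sleeps | slowly = 5 words.

5


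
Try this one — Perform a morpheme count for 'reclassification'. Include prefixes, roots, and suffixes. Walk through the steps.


Decomposition: re- (prefix) + class (root) + -ify (suffix) + -ation (suffix) = 4 morpheme(s)

4 morphemes


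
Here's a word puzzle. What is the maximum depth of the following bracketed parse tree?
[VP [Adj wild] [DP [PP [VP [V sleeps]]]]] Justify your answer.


Count bracket nesting levels:
'[' at pos 0: depth = 1
'[' at pos 4: depth = 2
'[' at pos 15: depth = 2
'[' at pos 19: depth = 3
'[' at pos 23: depth = 4
'[' at pos 27: depth = 5
Maximum depth reached: 5

5


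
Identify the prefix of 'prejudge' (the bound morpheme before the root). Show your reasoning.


The word 'prejudge' = 'pre' (prefix) + 'judge' (root). The prefix is 'pre'.

pre


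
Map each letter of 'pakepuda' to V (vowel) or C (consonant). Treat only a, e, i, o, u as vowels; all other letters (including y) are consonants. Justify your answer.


Letter mapping: p = C, a = V, k = C, e = V, p = C, u = V, d = C, a = V.

CVCVCVCV


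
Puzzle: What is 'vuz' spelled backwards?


Reverse 'vuz' character by character: 'zuv'.

zuv


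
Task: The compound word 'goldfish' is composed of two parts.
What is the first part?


Split 'goldfish' into 'gold' + 'fish'. The first part is 'gold'.

gold


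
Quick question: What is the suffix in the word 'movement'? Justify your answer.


The word 'movement' = 'move' (root) + '-ment' (suffix). The suffix is '-ment'.

ment


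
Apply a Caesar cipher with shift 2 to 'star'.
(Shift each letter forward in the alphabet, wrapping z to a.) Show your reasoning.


Shift each letter by 2: s -> u, t -> v, a -> c, r -> t. Result: 'uvct'.

uvct


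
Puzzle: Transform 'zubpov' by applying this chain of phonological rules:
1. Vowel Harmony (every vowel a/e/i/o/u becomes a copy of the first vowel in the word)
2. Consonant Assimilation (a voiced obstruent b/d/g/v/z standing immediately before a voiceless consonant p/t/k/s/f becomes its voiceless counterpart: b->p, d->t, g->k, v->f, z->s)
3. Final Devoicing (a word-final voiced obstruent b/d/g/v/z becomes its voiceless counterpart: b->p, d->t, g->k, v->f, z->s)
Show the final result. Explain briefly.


Starting form: 'zubpov'
Rule 1: Vowel Harmony: all vowels become 'u' (matching first vowel). 'zubpov' -> 'zubpuv'
Rule 2: Consonant Assimilation: voiced obstruent before voiceless consonant becomes voiceless ('bp' -> 'pp'). 'zubpuv' -> 'zuppuv'
Rule 3: Final Devoicing: word-final voiced obstruent 'v' becomes voiceless 'f'. 'zuppuv' -> 'zuppuf'
Final form: 'zuppuf'

zuppuf


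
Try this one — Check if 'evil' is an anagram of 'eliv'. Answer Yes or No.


Sorted letters of 'evil': 'eilv'
Sorted letters of 'eliv': 'eilv'
They match.

Yes


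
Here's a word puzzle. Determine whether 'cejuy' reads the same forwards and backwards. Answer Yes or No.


Forward: 'cejuy'
Reversed: 'yujec'
They differ.

No


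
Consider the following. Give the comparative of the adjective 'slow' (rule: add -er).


Apply comparative formation (add -er): 'slow' -> 'slower'.

slower


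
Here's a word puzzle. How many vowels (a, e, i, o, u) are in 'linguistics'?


Vowels in 'linguistics': i, u, i, i = 4 vowels.

4


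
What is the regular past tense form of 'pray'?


Apply rule: Add -ed. 'pray' becomes 'prayed'.

prayed


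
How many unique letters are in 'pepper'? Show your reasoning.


Unique letters in 'pepper': {e, p, r} = 3 distinct letters.

3


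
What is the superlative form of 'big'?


Apply superlative formation (double final consonant, add -est): 'big' -> 'biggest'.

biggest


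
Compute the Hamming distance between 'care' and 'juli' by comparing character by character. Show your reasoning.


Alignment:
Position 1: 'c' vs 'j' = DIFFER
Position 2: 'a' vs 'u' = DIFFER
Position 3: 'r' vs 'l' = DIFFER
Position 4: 'e' vs 'i' = DIFFER
Total differences: 4

4


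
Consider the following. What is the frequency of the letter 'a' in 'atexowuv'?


Letter 'a' in 'atexowuv': found at position(s) 1 = 1 occurrence(s).

1


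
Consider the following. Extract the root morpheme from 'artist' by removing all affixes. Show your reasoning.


Remove suffix '-ist' from 'artist' to get root 'art'.

art


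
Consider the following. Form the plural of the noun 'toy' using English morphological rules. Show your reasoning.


Apply rule: Add -s. 'toy' becomes 'toys'.

toys


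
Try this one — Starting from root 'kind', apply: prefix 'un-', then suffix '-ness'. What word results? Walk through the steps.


Step 1: Add prefix 'un-' to 'kind' = 'unkind'
Step 2: Add suffix '-ness' to 'unkind' = 'unkindness'

unkindness


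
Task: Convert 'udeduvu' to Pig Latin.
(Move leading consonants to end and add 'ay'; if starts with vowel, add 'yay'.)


'udeduvu' starts with a vowel, so add 'yay': 'udeduvuyay'.

udeduvuyay


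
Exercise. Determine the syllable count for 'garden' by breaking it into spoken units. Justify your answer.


Break 'garden' into syllables: gar-den -> gar | den = 2 syllables

2 syllables


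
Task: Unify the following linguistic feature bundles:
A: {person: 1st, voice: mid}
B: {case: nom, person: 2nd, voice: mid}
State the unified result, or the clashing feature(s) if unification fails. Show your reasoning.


Compare features:
case: A=_ vs B=nom -> unified: nom
person: A=1st vs B=2nd -> CLASH
voice: A=mid vs B=mid -> unified: mid
Clash detected on feature 'person' (1st vs 2nd); unification fails.

CLASH on 'person' (1st vs 2nd)


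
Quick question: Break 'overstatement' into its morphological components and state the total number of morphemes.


Step 1: Identify prefix: 'over' (meaning: excessively)
Step 2: Identify root: 'state'
Step 3: Identify suffix(es): 'ment'
Decomposition: over- (prefix: excessively) + state (root) + -ment (suffix: action/result)
Total morphemes: 3

3 morphemes (over- (prefix: excessively) + state (root) + -ment (suffix: action/result))


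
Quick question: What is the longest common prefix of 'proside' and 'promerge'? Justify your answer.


Compare from the start: 3 characters match: 'pro'. Mismatch at position 4: 's' vs 'm'.

pro


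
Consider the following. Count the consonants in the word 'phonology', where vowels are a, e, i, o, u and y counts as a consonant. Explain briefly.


Consonants in 'phonology': p, h, n, l, g, y = 6 consonants.

6


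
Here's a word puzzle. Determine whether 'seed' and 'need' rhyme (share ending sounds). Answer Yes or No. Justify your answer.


Rime (stressed vowel + following sounds) of 'seed': -eed = /iːd/
Rime of 'need': -eed = /iːd/
/iːd/ and /iːd/ are the same ending sound, so the words rhyme.

Yes


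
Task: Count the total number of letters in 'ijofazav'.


Spell out 'ijofazav' and number each letter: i(1), j(2), o(3), f(4), a(5), z(6), a(7), v(8). Total: 8 letters.

8


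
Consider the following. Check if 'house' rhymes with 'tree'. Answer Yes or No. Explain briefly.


Rime (stressed vowel + following sounds) of 'house': -ouse = /aʊs/
Rime of 'tree': -ee = /iː/
/aʊs/ and /iː/ are different ending sounds, so the words do not rhyme.

No


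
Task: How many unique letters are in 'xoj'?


Unique letters in 'xoj': {j, o, x} = 3 distinct letters.

3


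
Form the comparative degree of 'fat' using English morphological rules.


Apply comparative formation (double final consonant, add -er): 'fat' -> 'fatter'.

fatter


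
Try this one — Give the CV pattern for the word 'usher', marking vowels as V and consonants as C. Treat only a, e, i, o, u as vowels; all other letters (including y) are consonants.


Letter mapping: u = V, s = C, h = C, e = V, r = C.

VCCVC


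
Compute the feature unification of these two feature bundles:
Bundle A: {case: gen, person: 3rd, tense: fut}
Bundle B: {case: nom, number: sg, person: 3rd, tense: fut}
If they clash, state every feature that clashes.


Compare features:
case: A=gen vs B=nom -> CLASH
number: A=_ vs B=sg -> unified: sg
person: A=3rd vs B=3rd -> unified: 3rd
tense: A=fut vs B=fut -> unified: fut
Clash detected on feature 'case' (gen vs nom); unification fails.

CLASH on 'case' (gen vs nom)


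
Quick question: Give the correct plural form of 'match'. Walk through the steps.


Apply rule: Add -es (sibilant/fricative ending). 'match' becomes 'matches'.

matches


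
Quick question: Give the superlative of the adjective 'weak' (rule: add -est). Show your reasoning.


Apply superlative formation (add -est): 'weak' -> 'weakest'.

weakest


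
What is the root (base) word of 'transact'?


Remove prefix 'trans' from 'transact' to get root 'act'.

act


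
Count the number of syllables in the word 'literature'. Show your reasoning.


Break 'literature' into syllables: lit-er-a-ture -> lit | er | a | ture = 4 syllables

4 syllables


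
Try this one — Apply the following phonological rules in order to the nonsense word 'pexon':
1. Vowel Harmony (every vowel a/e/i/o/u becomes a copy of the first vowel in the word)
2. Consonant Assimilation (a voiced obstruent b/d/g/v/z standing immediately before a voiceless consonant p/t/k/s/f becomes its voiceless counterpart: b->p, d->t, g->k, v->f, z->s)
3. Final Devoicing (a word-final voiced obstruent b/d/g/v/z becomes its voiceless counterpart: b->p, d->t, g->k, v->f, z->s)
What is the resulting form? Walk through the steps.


Starting form: 'pexon'
Rule 1: Vowel Harmony: all vowels become 'e' (matching first vowel). 'pexon' -> 'pexen'
Rule 2: Consonant Assimilation: no voiced obstruent (b/d/g/v/z) stands immediately before a voiceless consonant (p/t/k/s/f). No change.
Rule 3: Final Devoicing: final consonant 'n' is not one of the voiced obstruents b/d/g/v/z. No change.
Final form: 'pexen'

pexen


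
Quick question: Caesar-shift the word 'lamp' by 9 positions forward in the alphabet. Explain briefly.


Shift each letter by 9: l -> u, a -> j, m -> v, p -> y. Result: 'ujvy'.

ujvy


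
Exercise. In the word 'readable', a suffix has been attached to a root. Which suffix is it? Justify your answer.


The word 'readable' = 'read' (root) + '-able' (suffix). The suffix is '-able'.

able


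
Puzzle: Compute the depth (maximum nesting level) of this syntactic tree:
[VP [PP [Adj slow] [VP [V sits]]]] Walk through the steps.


Count bracket nesting levels:
'[' at pos 0: depth = 1
'[' at pos 4: depth = 2
'[' at pos 8: depth = 3
'[' at pos 19: depth = 3
'[' at pos 23: depth = 4
Maximum depth reached: 4

4


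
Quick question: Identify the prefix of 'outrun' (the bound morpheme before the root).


The word 'outrun' = 'out' (prefix) + 'run' (root). The prefix is 'out'.

out


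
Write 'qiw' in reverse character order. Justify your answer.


Reverse 'qiw' character by character: 'wiq'.

wiq


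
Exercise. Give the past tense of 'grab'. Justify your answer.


Apply rule: Double final consonant and add -ed. 'grab' becomes 'grabbed'.

grabbed


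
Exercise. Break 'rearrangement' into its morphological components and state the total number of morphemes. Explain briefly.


Step 1: Identify prefix: 're' (meaning: again)
Step 2: Identify root: 'arrange'
Step 3: Identify suffix(es): 'ment'
Decomposition: re- (prefix: again) + arrange (root) + -ment (suffix: action/result)
Total morphemes: 3

3 morphemes (re- (prefix: again) + arrange (root) + -ment (suffix: action/result))


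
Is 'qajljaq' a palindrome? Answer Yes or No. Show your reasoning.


Forward: 'qajljaq'
Reversed: 'qajljaq'
They are identical.

Yes


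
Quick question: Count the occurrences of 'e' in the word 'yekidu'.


Letter 'e' in 'yekidu': found at position(s) 2 = 1 occurrence(s).

1


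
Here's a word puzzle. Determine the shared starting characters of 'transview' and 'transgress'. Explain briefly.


Compare from the start: 5 characters match: 'trans'. Mismatch at position 6: 'v' vs 'g'.

trans


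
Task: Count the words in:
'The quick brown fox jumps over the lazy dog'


Split into words: The | quick | brown | fox | jumps | over | the | lazy | dog = 9 words.

9


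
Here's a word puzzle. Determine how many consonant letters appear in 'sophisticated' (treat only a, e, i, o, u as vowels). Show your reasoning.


Consonants in 'sophisticated': s, p, h, s, t, c, t, d = 8 consonants.

8


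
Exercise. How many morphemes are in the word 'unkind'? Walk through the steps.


Decomposition: un- (prefix) + kind (root) = 2 morpheme(s)

2 morphemes


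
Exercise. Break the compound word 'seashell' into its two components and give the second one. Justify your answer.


Split 'seashell' into 'sea' + 'shell'. The second part is 'shell'.

shell


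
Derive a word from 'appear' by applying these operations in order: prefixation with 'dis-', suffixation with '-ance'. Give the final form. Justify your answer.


Step 1: Add prefix 'dis-' to 'appear' = 'disappear'
Step 2: Add suffix '-ance' to 'disappear' = 'disappearance'

disappearance


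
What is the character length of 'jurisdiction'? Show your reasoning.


Spell out 'jurisdiction' and number each letter: j(1), u(2), r(3), i(4), s(5), d(6), i(7), c(8), t(9), i(10), o(11), n(12). Total: 12 letters.

12


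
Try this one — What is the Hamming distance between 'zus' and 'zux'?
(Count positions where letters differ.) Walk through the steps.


Alignment:
Position 1: 'z' vs 'z' = match
Position 2: 'u' vs 'u' = match
Position 3: 's' vs 'x' = DIFFER
Total differences: 1

1


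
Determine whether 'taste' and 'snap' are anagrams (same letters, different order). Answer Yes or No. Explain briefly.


Sorted letters of 'taste': 'aestt'
Sorted letters of 'snap': 'anps'
They do not match.

No


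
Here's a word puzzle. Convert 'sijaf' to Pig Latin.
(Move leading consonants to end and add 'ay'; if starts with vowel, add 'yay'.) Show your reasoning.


'sijaf': move consonant cluster 's' to end and add 'ay': 'ijafsay'.

ijafsay


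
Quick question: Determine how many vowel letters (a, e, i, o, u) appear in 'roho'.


Vowels in 'roho': o, o = 2 vowels.

2


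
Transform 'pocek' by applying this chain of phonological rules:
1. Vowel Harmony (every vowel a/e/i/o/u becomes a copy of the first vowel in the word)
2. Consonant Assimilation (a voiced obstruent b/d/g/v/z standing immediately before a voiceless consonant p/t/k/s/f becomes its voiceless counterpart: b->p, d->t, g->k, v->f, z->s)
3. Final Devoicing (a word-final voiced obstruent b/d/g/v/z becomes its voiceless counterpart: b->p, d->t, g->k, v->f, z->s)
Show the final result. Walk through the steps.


Starting form: 'pocek'
Rule 1: Vowel Harmony: all vowels become 'o' (matching first vowel). 'pocek' -> 'pocok'
Rule 2: Consonant Assimilation: no voiced obstruent (b/d/g/v/z) stands immediately before a voiceless consonant (p/t/k/s/f). No change.
Rule 3: Final Devoicing: final consonant 'k' is not one of the voiced obstruents b/d/g/v/z. No change.
Final form: 'pocok'

pocok


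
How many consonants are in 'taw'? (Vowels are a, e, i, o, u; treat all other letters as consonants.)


Consonants in 'taw': t, w = 2 consonants.

2


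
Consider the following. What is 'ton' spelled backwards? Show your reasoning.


Reverse 'ton' character by character: 'not'.

not


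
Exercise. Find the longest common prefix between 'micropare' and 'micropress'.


Compare from the start: 6 characters match: 'microp'. Mismatch at position 7: 'a' vs 'r'.

microp


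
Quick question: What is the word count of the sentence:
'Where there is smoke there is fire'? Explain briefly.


Split into words: Where | there | is | smoke | there | is | fire = 7 words.

7


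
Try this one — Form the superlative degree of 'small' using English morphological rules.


Apply superlative formation (add -est): 'small' -> 'smallest'.

smallest


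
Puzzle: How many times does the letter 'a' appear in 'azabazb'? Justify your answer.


Letter 'a' in 'azabazb': found at position(s) 1, 3, 5 = 3 occurrence(s).

3


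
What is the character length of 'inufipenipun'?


Spell out 'inufipenipun' and number each letter: i(1), n(2), u(3), f(4), i(5), p(6), e(7), n(8), i(9), p(10), u(11), n(12). Total: 12 letters.

12


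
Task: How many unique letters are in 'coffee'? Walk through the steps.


Unique letters in 'coffee': {c, e, f, o} = 4 distinct letters.

4


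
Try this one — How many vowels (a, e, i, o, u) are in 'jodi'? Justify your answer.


Vowels in 'jodi': o, i = 2 vowels.

2


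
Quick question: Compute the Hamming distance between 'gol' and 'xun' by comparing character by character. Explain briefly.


Alignment:
Position 1: 'g' vs 'x' = DIFFER
Position 2: 'o' vs 'u' = DIFFER
Position 3: 'l' vs 'n' = DIFFER
Total differences: 3

3


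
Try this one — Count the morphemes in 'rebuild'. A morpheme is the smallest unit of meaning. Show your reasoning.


Decomposition: re- (prefix) + build (root) = 2 morpheme(s)

2 morphemes


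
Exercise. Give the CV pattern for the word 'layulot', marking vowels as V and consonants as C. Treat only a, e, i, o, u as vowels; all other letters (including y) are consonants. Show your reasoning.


Letter mapping: l = C, a = V, y = C, u = V, l = C, o = V, t = C.

CVCVCVC


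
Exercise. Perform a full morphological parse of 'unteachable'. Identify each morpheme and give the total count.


Step 1: Identify prefix: 'un' (meaning: not/reverse)
Step 2: Identify root: 'teach'
Step 3: Identify suffix(es): 'able'
Decomposition: un- (prefix: not/reverse) + teach (root) + -able (suffix: capable of)
Total morphemes: 3

3 morphemes (un- (prefix: not/reverse) + teach (root) + -able (suffix: capable of))


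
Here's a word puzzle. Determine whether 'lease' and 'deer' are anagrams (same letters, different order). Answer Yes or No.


Sorted letters of 'lease': 'aeels'
Sorted letters of 'deer': 'deer'
They do not match.

No


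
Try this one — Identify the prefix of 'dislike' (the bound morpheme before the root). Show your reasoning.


The word 'dislike' = 'dis' (prefix) + 'like' (root). The prefix is 'dis'.

dis


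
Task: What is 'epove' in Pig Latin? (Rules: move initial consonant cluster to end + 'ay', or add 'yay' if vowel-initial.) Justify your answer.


'epove' starts with a vowel, so add 'yay': 'epoveyay'.

epoveyay


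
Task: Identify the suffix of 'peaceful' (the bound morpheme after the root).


The word 'peaceful' = 'peace' (root) + '-ful' (suffix). The suffix is '-ful'.

ful


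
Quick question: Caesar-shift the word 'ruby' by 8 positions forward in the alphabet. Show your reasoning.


Shift each letter by 8: r -> z, u -> c, b -> j, y -> g. Result: 'zcjg'.

zcjg


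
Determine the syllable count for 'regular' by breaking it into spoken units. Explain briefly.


Break 'regular' into syllables: reg-u-lar -> reg | u | lar = 3 syllables

3 syllables


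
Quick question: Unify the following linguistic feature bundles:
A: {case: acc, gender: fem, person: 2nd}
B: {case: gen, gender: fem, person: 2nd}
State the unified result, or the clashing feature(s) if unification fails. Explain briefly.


Compare features:
case: A=acc vs B=gen -> CLASH
gender: A=fem vs B=fem -> unified: fem
person: A=2nd vs B=2nd -> unified: 2nd
Clash detected on feature 'case' (acc vs gen); unification fails.

CLASH on 'case' (acc vs gen)
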